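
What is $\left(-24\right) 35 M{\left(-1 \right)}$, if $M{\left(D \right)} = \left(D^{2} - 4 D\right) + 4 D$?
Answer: $-840$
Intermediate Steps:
$M{\left(D \right)} = D^{2}$
$\left(-24\right) 35 M{\left(-1 \right)} = \left(-24\right) 35 \left(-1\right)^{2} = \left(-840\right) 1 = -840$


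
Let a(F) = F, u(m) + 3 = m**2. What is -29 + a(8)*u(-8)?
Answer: 459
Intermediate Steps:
u(m) = -3 + m**2
-29 + a(8)*u(-8) = -29 + 8*(-3 + (-8)**2) = -29 + 8*(-3 + 64) = -29 + 8*61 = -29 + 488 = 459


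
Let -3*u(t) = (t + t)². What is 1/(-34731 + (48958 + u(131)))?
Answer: -3/25963 ≈ -0.00011555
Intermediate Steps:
u(t) = -4*t²/3 (u(t) = -(t + t)²/3 = -4*t²/3)
1/(-34731 + (48958 + u(131))) = 1/(-34731 + (48958 - 4/3*131²)) = 1/(-34731 + (48958 - 4/3*17161)) = 1/(-34731 + (48958 - 68644/3)) = 1/(-34731 + 78230/3) = 1/(-25963/3) = -3/25963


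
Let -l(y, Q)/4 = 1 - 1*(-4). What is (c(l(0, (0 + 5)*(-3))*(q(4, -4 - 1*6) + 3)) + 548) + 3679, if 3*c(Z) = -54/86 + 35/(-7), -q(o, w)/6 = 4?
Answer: 545041/129 ≈ 4225.1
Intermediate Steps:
l(y, Q) = -20 (l(y, Q) = -4*(1 - 1*(-4)) = -4*(1 + 4) = -4*5 = -20)
q(o, w) = -24 (q(o, w) = -6*4 = -24)
c(Z) = -242/129 (c(Z) = (-54/86 + 35/(-7))/3 = (-54*1/86 + 35*(-⅐))/3 = (-27/43 - 5)/3 = (⅓)*(-242/43) = -242/129)
(c(l(0, (0 + 5)*(-3))*(q(4, -4 - 1*6) + 3)) + 548) + 3679 = (-242/129 + 548) + 3679 = 70450/129 + 3679 = 545041/129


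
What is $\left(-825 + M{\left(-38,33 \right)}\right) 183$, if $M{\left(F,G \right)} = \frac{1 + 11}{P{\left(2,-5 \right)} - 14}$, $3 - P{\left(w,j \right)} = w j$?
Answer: $-153171$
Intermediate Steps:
$P{\left(w,j \right)} = 3 - j w$ ($P{\left(w,j \right)} = 3 - w j = 3 - j w$)
$M{\left(F,G \right)} = -12$ ($M{\left(F,G \right)} = \frac{1 + 11}{\left(3 - \left(-5\right) 2\right) - 14} = \frac{12}{\left(3 + 10\right) - 14} = \frac{12}{13 - 14} = \frac{12}{-1} = 12 \left(-1\right) = -12$)
$\left(-825 + M{\left(-38,33 \right)}\right) 183 = \left(-825 - 12\right) 183 = \left(-837\right) 183 = -153171$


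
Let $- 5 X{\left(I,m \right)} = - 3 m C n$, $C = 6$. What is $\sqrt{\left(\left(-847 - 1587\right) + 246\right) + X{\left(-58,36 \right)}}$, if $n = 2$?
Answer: $\frac{2 i \sqrt{12055}}{5} \approx 43.918 i$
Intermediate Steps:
$X{\left(I,m \right)} = \frac{36 m}{5}$ ($X{\left(I,m \right)} = - \frac{- 3 m 6 \cdot 2}{5} = - \frac{- 18 m 2}{5} = - \frac{\left(-36\right) m}{5} = \frac{36 m}{5}$)
$\sqrt{\left(\left(-847 - 1587\right) + 246\right) + X{\left(-58,36 \right)}} = \sqrt{\left(\left(-847 - 1587\right) + 246\right) + \frac{36}{5} \cdot 36} = \sqrt{\left(-2434 + 246\right) + \frac{1296}{5}} = \sqrt{-2188 + \frac{1296}{5}} = \sqrt{- \frac{9644}{5}} = \frac{2 i \sqrt{12055}}{5}$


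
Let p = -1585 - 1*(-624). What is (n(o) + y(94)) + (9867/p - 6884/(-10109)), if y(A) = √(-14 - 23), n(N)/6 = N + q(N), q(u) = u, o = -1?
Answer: -209706967/9714749 + I*√37 ≈ -21.586 + 6.0828*I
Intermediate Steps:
p = -961 (p = -1585 + 624 = -961)
n(N) = 12*N (n(N) = 6*(N + N) = 6*(2*N) = 12*N)
y(A) = I*√37 (y(A) = √(-37) = I*√37)
(n(o) + y(94)) + (9867/p - 6884/(-10109)) = (12*(-1) + I*√37) + (9867/(-961) - 6884/(-10109)) = (-12 + I*√37) + (9867*(-1/961) - 6884*(-1/10109)) = (-12 + I*√37) + (-9867/961 + 6884/10109) = (-12 + I*√37) - 93129979/9714749 = -209706967/9714749 + I*√37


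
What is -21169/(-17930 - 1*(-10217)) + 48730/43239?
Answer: 430393627/111167469 ≈ 3.8716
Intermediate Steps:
-21169/(-17930 - 1*(-10217)) + 48730/43239 = -21169/(-17930 + 10217) + 48730*(1/43239) = -21169/(-7713) + 48730/43239 = -21169*(-1/7713) + 48730/43239 = 21169/7713 + 48730/43239 = 430393627/111167469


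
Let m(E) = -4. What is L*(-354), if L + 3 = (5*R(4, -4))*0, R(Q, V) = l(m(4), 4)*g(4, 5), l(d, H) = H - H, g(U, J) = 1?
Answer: 1062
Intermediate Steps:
l(d, H) = 0
R(Q, V) = 0 (R(Q, V) = 0*1 = 0)
L = -3 (L = -3 + (5*0)*0 = -3 + 0*0 = -3 + 0 = -3)
L*(-354) = -3*(-354) = 1062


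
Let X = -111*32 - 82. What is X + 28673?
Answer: 25039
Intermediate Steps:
X = -3634 (X = -3552 - 82 = -3634)
X + 28673 = -3634 + 28673 = 25039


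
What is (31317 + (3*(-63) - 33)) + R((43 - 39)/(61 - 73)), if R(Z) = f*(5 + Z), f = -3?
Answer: 31081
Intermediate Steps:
R(Z) = -15 - 3*Z (R(Z) = -3*(5 + Z) = -15 - 3*Z)
(31317 + (3*(-63) - 33)) + R((43 - 39)/(61 - 73)) = (31317 + (3*(-63) - 33)) + (-15 - 3*(43 - 39)/(61 - 73)) = (31317 + (-189 - 33)) + (-15 - 12/(-12)) = (31317 - 222) + (-15 - 12*(-1)/12) = 31095 + (-15 - 3*(-⅓)) = 31095 + (-15 + 1) = 31095 - 14 = 31081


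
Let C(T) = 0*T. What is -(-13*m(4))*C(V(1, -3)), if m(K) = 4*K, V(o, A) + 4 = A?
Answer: 0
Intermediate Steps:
V(o, A) = -4 + A
C(T) = 0
-(-13*m(4))*C(V(1, -3)) = -(-52*4)*0 = -(-13*16)*0 = -(-208)*0 = -1*0 = 0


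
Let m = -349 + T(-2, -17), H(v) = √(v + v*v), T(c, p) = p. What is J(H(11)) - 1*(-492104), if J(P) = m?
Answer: 491738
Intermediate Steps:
H(v) = √(v + v²)
m = -366 (m = -349 - 17 = -366)
J(P) = -366
J(H(11)) - 1*(-492104) = -366 - 1*(-492104) = -366 + 492104 = 491738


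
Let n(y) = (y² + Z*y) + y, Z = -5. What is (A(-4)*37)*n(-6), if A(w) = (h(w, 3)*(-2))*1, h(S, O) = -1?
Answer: 4440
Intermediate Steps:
A(w) = 2 (A(w) = -1*(-2)*1 = 2*1 = 2)
n(y) = y² - 4*y (n(y) = (y² - 5*y) + y = y² - 4*y)
(A(-4)*37)*n(-6) = (2*37)*(-6*(-4 - 6)) = 74*(-6*(-10)) = 74*60 = 4440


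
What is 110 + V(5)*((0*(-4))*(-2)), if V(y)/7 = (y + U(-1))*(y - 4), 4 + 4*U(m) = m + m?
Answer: 110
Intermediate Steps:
U(m) = -1 + m/2 (U(m) = -1 + (m + m)/4 = -1 + (2*m)/4 = -1 + m/2)
V(y) = 7*(-4 + y)*(-3/2 + y) (V(y) = 7*((y + (-1 + (½)*(-1)))*(y - 4)) = 7*((y + (-1 - ½))*(-4 + y)) = 7*((y - 3/2)*(-4 + y)) = 7*((-3/2 + y)*(-4 + y)) = 7*((-4 + y)*(-3/2 + y)) = 7*(-4 + y)*(-3/2 + y))
110 + V(5)*((0*(-4))*(-2)) = 110 + (42 + 7*5² - 77/2*5)*((0*(-4))*(-2)) = 110 + (42 + 7*25 - 385/2)*(0*(-2)) = 110 + (42 + 175 - 385/2)*0 = 110 + (49/2)*0 = 110 + 0 = 110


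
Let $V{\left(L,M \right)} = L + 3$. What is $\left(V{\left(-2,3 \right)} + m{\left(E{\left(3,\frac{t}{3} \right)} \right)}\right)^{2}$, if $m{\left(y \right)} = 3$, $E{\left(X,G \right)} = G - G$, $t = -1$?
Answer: $16$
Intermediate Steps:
$E{\left(X,G \right)} = 0$
$V{\left(L,M \right)} = 3 + L$
$\left(V{\left(-2,3 \right)} + m{\left(E{\left(3,\frac{t}{3} \right)} \right)}\right)^{2} = \left(\left(3 - 2\right) + 3\right)^{2} = \left(1 + 3\right)^{2} = 4^{2} = 16$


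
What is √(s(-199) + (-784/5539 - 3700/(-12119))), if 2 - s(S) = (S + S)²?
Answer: I*√713767078696474896598/67127141 ≈ 398.0*I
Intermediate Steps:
s(S) = 2 - 4*S² (s(S) = 2 - (S + S)² = 2 - (2*S)² = 2 - 4*S²)
√(s(-199) + (-784/5539 - 3700/(-12119))) = √((2 - 4*(-199)²) + (-784/5539 - 3700/(-12119))) = √((2 - 4*39601) + (-784*1/5539 - 3700*(-1/12119))) = √((2 - 158404) + (-784/5539 + 3700/12119)) = √(-158402 + 10993004/67127141) = √(-10633062395678/67127141) = I*√713767078696474896598/67127141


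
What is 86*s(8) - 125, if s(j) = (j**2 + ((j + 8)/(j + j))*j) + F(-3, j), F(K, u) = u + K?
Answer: 6497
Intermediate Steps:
F(K, u) = K + u
s(j) = 1 + j**2 + 3*j/2 (s(j) = (j**2 + ((j + 8)/(j + j))*j) + (-3 + j) = (j**2 + ((8 + j)/((2*j)))*j) + (-3 + j) = (j**2 + ((8 + j)*(1/(2*j)))*j) + (-3 + j) = (j**2 + ((8 + j)/(2*j))*j) + (-3 + j) = (j**2 + (4 + j/2)) + (-3 + j) = (4 + j**2 + j/2) + (-3 + j) = 1 + j**2 + 3*j/2)
86*s(8) - 125 = 86*(1 + 8**2 + (3/2)*8) - 125 = 86*(1 + 64 + 12) - 125 = 86*77 - 125 = 6622 - 125 = 6497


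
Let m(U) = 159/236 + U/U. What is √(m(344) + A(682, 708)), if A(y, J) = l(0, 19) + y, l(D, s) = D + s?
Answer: √9784029/118 ≈ 26.508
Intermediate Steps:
m(U) = 395/236 (m(U) = 159*(1/236) + 1 = 159/236 + 1 = 395/236)
A(y, J) = 19 + y (A(y, J) = (0 + 19) + y = 19 + y)
√(m(344) + A(682, 708)) = √(395/236 + (19 + 682)) = √(395/236 + 701) = √(165831/236) = √9784029/118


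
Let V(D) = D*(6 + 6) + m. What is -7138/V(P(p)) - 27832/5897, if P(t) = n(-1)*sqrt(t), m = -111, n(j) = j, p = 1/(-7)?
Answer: 10100553470/169815909 - 28552*I*sqrt(7)/28797 ≈ 59.479 - 2.6232*I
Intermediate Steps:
p = -1/7 ≈ -0.14286
P(t) = -sqrt(t)
V(D) = -111 + 12*D (V(D) = D*(6 + 6) - 111 = D*12 - 111 = 12*D - 111 = -111 + 12*D)
-7138/V(P(p)) - 27832/5897 = -7138/(-111 + 12*(-sqrt(-1/7))) - 27832/5897 = -7138/(-111 + 12*(-I*sqrt(7)/7)) - 27832*1/5897 = -7138/(-111 + 12*(-I*sqrt(7)/7)) - 27832/5897 = -7138/(-111 - 12*I*sqrt(7)/7) - 27832/5897 = -27832/5897 - 7138/(-111 - 12*I*sqrt(7)/7)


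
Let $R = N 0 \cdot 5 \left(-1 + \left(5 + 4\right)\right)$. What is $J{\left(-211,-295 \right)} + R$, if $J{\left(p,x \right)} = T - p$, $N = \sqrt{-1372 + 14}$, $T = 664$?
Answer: $875$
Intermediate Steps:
$N = i \sqrt{1358}$ ($N = \sqrt{-1358} = i \sqrt{1358} \approx 36.851 i$)
$J{\left(p,x \right)} = 664 - p$
$R = 0$ ($R = i \sqrt{1358} \cdot 0 \cdot 5 \left(-1 + \left(5 + 4\right)\right) = i \sqrt{1358} \cdot 0 \left(-1 + 9\right) = i \sqrt{1358} \cdot 0 \cdot 8 = i \sqrt{1358} \cdot 0 = 0$)
$J{\left(-211,-295 \right)} + R = \left(664 - -211\right) + 0 = \left(664 + 211\right) + 0 = 875 + 0 = 875$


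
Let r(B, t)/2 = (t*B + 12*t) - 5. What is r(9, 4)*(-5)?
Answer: -790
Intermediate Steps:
r(B, t) = -10 + 24*t + 2*B*t (r(B, t) = 2*((t*B + 12*t) - 5) = 2*((B*t + 12*t) - 5) = 2*((12*t + B*t) - 5) = 2*(-5 + 12*t + B*t) = -10 + 24*t + 2*B*t)
r(9, 4)*(-5) = (-10 + 24*4 + 2*9*4)*(-5) = (-10 + 96 + 72)*(-5) = 158*(-5) = -790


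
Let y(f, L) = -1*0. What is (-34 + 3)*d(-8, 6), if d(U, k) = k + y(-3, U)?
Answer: -186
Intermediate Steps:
y(f, L) = 0
d(U, k) = k (d(U, k) = k + 0 = k)
(-34 + 3)*d(-8, 6) = (-34 + 3)*6 = -31*6 = -186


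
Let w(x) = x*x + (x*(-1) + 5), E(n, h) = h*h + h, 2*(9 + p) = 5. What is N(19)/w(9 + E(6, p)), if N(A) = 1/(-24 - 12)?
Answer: -4/282645 ≈ -1.4152e-5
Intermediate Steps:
N(A) = -1/36 (N(A) = 1/(-36) = -1/36)
p = -13/2 (p = -9 + (½)*5 = -9 + 5/2 = -13/2 ≈ -6.5000)
E(n, h) = h + h² (E(n, h) = h² + h = h + h²)
w(x) = 5 + x² - x (w(x) = x² + (-x + 5) = x² + (5 - x) = 5 + x² - x)
N(19)/w(9 + E(6, p)) = -1/(36*(5 + (9 - 13*(1 - 13/2)/2)² - (9 - 13*(1 - 13/2)/2))) = -1/(36*(5 + (9 - 13/2*(-11/2))² - (9 - 13/2*(-11/2)))) = -1/(36*(5 + (9 + 143/4)² - (9 + 143/4))) = -1/(36*(5 + (179/4)² - 1*179/4)) = -1/(36*(5 + 32041/16 - 179/4)) = -1/(36*31405/16) = -1/36*16/31405 = -4/282645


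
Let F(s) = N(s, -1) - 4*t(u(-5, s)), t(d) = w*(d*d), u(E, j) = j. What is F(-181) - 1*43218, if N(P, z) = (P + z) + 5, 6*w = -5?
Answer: 197425/3 ≈ 65808.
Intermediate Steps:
w = -⅚ (w = (⅙)*(-5) = -⅚ ≈ -0.83333)
N(P, z) = 5 + P + z
t(d) = -5*d²/6 (t(d) = -5*d*d/6 = -5*d²/6)
F(s) = 4 + s + 10*s²/3 (F(s) = (5 + s - 1) - (-10)*s²/3 = (4 + s) + 10*s²/3 = 4 + s + 10*s²/3)
F(-181) - 1*43218 = (4 - 181 + (10/3)*(-181)²) - 1*43218 = (4 - 181 + (10/3)*32761) - 43218 = (4 - 181 + 327610/3) - 43218 = 327079/3 - 43218 = 197425/3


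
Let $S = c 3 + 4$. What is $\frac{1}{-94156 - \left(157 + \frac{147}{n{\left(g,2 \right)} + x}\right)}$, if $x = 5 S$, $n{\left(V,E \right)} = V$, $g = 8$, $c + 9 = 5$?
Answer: $- \frac{32}{3017869} \approx -1.0604 \cdot 10^{-5}$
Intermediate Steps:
$c = -4$ ($c = -9 + 5 = -4$)
$S = -8$ ($S = \left(-4\right) 3 + 4 = -12 + 4 = -8$)
$x = -40$ ($x = 5 \left(-8\right) = -40$)
$\frac{1}{-94156 - \left(157 + \frac{147}{n{\left(g,2 \right)} + x}\right)} = \frac{1}{-94156 - \left(157 + \frac{147}{8 - 40}\right)} = \frac{1}{-94156 - \left(157 + \frac{147}{-32}\right)} = \frac{1}{-94156 - \frac{4877}{32}} = \frac{1}{- \frac{3017869}{32}} = - \frac{32}{3017869}$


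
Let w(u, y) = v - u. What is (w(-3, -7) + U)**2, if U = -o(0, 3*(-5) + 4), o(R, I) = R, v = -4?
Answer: 1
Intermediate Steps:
w(u, y) = -4 - u
U = 0 (U = -1*0 = 0)
(w(-3, -7) + U)**2 = ((-4 - 1*(-3)) + 0)**2 = ((-4 + 3) + 0)**2 = (-1 + 0)**2 = (-1)**2 = 1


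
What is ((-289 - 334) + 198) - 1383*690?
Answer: -954695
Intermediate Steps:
((-289 - 334) + 198) - 1383*690 = (-623 + 198) - 954270 = -425 - 954270 = -954695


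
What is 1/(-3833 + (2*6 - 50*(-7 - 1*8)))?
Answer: -1/3071 ≈ -0.00032563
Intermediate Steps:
1/(-3833 + (2*6 - 50*(-7 - 1*8))) = 1/(-3833 + (12 - 50*(-7 - 8))) = 1/(-3833 + (12 - 50*(-15))) = 1/(-3833 + (12 + 750)) = 1/(-3833 + 762) = 1/(-3071) = -1/3071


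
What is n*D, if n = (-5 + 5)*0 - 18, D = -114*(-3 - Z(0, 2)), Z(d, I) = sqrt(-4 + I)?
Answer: -6156 - 2052*I*sqrt(2) ≈ -6156.0 - 2902.0*I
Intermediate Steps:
D = 342 + 114*I*sqrt(2) (D = -114*(-3 - sqrt(-4 + 2)) = -114*(-3 - sqrt(-2)) = -114*(-3 - I*sqrt(2)) = 342 + 114*I*sqrt(2) ≈ 342.0 + 161.22*I)
n = -18 (n = 0*0 - 18 = 0 - 18 = -18)
n*D = -18*(342 + 114*I*sqrt(2)) = -6156 - 2052*I*sqrt(2)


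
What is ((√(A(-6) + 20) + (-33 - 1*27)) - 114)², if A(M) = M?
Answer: (174 - √14)² ≈ 28988.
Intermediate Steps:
((√(A(-6) + 20) + (-33 - 1*27)) - 114)² = ((√(-6 + 20) + (-33 - 1*27)) - 114)² = ((√14 + (-33 - 27)) - 114)² = ((√14 - 60) - 114)² = ((-60 + √14) - 114)² = (-174 + √14)²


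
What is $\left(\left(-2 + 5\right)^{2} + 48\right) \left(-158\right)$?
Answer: $-9006$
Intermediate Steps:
$\left(\left(-2 + 5\right)^{2} + 48\right) \left(-158\right) = \left(3^{2} + 48\right) \left(-158\right) = \left(9 + 48\right) \left(-158\right) = 57 \left(-158\right) = -9006$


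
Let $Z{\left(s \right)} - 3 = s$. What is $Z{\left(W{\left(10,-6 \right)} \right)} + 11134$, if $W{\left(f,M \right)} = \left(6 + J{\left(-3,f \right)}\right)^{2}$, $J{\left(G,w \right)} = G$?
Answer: $11146$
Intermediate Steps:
$W{\left(f,M \right)} = 9$ ($W{\left(f,M \right)} = \left(6 - 3\right)^{2} = 3^{2} = 9$)
$Z{\left(s \right)} = 3 + s$
$Z{\left(W{\left(10,-6 \right)} \right)} + 11134 = \left(3 + 9\right) + 11134 = 12 + 11134 = 11146$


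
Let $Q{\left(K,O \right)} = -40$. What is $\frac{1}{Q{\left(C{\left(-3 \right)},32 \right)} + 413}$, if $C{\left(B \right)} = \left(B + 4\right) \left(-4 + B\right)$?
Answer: $\frac{1}{373} \approx 0.002681$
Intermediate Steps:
$C{\left(B \right)} = \left(-4 + B\right) \left(4 + B\right)$ ($C{\left(B \right)} = \left(4 + B\right) \left(-4 + B\right) = \left(-4 + B\right) \left(4 + B\right)$)
$\frac{1}{Q{\left(C{\left(-3 \right)},32 \right)} + 413} = \frac{1}{-40 + 413} = \frac{1}{373}$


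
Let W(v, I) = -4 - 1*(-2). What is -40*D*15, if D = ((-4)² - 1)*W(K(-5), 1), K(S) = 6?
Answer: 18000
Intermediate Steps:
W(v, I) = -2 (W(v, I) = -4 + 2 = -2)
D = -30 (D = ((-4)² - 1)*(-2) = (16 - 1)*(-2) = 15*(-2) = -30)
-40*D*15 = -40*(-30)*15 = 1200*15 = 18000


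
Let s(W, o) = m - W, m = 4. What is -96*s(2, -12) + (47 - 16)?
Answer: -161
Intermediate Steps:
s(W, o) = 4 - W
-96*s(2, -12) + (47 - 16) = -96*(4 - 1*2) + (47 - 16) = -96*(4 - 2) + 31 = -96*2 + 31 = -192 + 31 = -161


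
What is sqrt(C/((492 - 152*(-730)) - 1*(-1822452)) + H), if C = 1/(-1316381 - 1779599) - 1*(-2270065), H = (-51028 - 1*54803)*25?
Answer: 3*I*sqrt(171345601739067249059503595)/24142452040 ≈ 1626.6*I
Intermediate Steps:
H = -2645775 (H = (-51028 - 54803)*25 = -105831*25 = -2645775)
C = 7028075838699/3095980 (C = 1/(-3095980) + 2270065 = -1/3095980 + 2270065 = 7028075838699/3095980 ≈ 2.2701e+6)
sqrt(C/((492 - 152*(-730)) - 1*(-1822452)) + H) = sqrt(7028075838699/(3095980*((492 - 152*(-730)) - 1*(-1822452))) - 2645775) = sqrt(7028075838699/(3095980*((492 + 110960) + 1822452)) - 2645775) = sqrt(7028075838699/(3095980*(111452 + 1822452)) - 2645775) = sqrt((7028075838699/3095980)/1933904 - 2645775) = sqrt((7028075838699/3095980)*(1/1933904) - 2645775) = sqrt(226712123829/193139616320 - 2645775) = sqrt(-511003741656924171/193139616320) = 3*I*sqrt(171345601739067249059503595)/24142452040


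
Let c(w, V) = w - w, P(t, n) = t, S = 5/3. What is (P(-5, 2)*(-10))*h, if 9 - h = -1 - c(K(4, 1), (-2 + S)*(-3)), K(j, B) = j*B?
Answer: 500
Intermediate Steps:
S = 5/3 (S = 5*(⅓) = 5/3 ≈ 1.6667)
K(j, B) = B*j
c(w, V) = 0
h = 10 (h = 9 - (-1 - 1*0) = 9 - (-1 + 0) = 9 - 1*(-1) = 9 + 1 = 10)
(P(-5, 2)*(-10))*h = -5*(-10)*10 = 50*10 = 500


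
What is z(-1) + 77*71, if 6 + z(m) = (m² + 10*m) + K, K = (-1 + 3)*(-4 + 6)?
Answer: 5456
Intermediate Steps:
K = 4 (K = 2*2 = 4)
z(m) = -2 + m² + 10*m (z(m) = -6 + ((m² + 10*m) + 4) = -6 + (4 + m² + 10*m) = -2 + m² + 10*m)
z(-1) + 77*71 = (-2 + (-1)² + 10*(-1)) + 77*71 = (-2 + 1 - 10) + 5467 = -11 + 5467 = 5456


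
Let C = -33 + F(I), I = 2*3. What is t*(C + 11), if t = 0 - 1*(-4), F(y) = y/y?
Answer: -84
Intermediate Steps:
I = 6
F(y) = 1
t = 4 (t = 0 + 4 = 4)
C = -32 (C = -33 + 1 = -32)
t*(C + 11) = 4*(-32 + 11) = 4*(-21) = -84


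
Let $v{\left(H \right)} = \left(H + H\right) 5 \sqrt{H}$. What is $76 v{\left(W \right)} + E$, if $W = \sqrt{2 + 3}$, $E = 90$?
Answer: $90 + 760 \cdot 5^{\frac{3}{4}} \approx 2631.2$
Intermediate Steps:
$W = \sqrt{5} \approx 2.2361$
$v{\left(H \right)} = 10 H^{\frac{3}{2}}$ ($v{\left(H \right)} = 2 H 5 \sqrt{H} = 10 H^{\frac{3}{2}}$)
$76 v{\left(W \right)} + E = 76 \cdot 10 \left(\sqrt{5}\right)^{\frac{3}{2}} + 90 = 76 \cdot 10 \cdot 5^{\frac{3}{4}} + 90 = 760 \cdot 5^{\frac{3}{4}} + 90 = 90 + 760 \cdot 5^{\frac{3}{4}}$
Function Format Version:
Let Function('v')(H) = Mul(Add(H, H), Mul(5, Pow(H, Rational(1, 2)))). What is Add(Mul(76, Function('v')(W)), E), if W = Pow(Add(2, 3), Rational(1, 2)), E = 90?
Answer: Add(90, Mul(760, Pow(5, Rational(3, 4)))) ≈ 2631.2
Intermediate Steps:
W = Pow(5, Rational(1, 2)) ≈ 2.2361
Function('v')(H) = Mul(10, Pow(H, Rational(3, 2))) (Function('v')(H) = Mul(Mul(2, H), Mul(5, Pow(H, Rational(1, 2)))) = Mul(10, Pow(H, Rational(3, 2))))
Add(Mul(76, Function('v')(W)), E) = Add(Mul(76, Mul(10, Pow(Pow(5, Rational(1, 2)), Rational(3, 2)))), 90) = Add(Mul(76, Mul(10, Pow(5, Rational(3, 4)))), 90) = Add(Mul(760, Pow(5, Rational(3, 4))), 90) = Add(90, Mul(760, Pow(5, Rational(3, 4))))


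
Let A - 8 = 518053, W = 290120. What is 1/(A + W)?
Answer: 1/808181 ≈ 1.2373e-6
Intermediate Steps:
A = 518061 (A = 8 + 518053 = 518061)
1/(A + W) = 1/(518061 + 290120) = 1/808181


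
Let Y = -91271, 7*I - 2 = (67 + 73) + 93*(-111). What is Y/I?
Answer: 638897/10181 ≈ 62.754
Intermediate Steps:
I = -10181/7 (I = 2/7 + ((67 + 73) + 93*(-111))/7 = 2/7 + (140 - 10323)/7 = 2/7 + (1/7)*(-10183) = 2/7 - 10183/7 = -10181/7 ≈ -1454.4)
Y/I = -91271/(-10181/7) = -91271*(-7/10181) = 638897/10181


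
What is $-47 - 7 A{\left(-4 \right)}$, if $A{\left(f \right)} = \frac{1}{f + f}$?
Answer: $- \frac{369}{8} \approx -46.125$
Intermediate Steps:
$A{\left(f \right)} = \frac{1}{2 f}$
$-47 - 7 A{\left(-4 \right)} = -47 - 7 \frac{1}{2 \left(-4\right)} = -47 - 7 \cdot \frac{1}{2} \left(- \frac{1}{4}\right) = -47 - - \frac{7}{8} = -47 + \frac{7}{8} = - \frac{369}{8}$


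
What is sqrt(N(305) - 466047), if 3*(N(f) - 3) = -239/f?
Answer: 11*I*sqrt(3224660385)/915 ≈ 682.67*I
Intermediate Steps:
N(f) = 3 - 239/(3*f) (N(f) = 3 + (-239/f)/3 = 3 - 239/(3*f))
sqrt(N(305) - 466047) = sqrt((3 - 239/3/305) - 466047) = sqrt((3 - 239/3*1/305) - 466047) = sqrt((3 - 239/915) - 466047) = sqrt(2506/915 - 466047) = sqrt(-426430499/915) = 11*I*sqrt(3224660385)/915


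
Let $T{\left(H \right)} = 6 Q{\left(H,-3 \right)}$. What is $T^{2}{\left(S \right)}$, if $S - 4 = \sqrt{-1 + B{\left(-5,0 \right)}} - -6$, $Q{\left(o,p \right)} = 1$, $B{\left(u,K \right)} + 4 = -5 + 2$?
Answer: $36$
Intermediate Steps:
$B{\left(u,K \right)} = -7$ ($B{\left(u,K \right)} = -4 + \left(-5 + 2\right) = -4 - 3 = -7$)
$S = 10 + 2 i \sqrt{2}$ ($S = 4 + \left(\sqrt{-1 - 7} - -6\right) = 4 + \left(\sqrt{-8} + 6\right) = 4 + \left(2 i \sqrt{2} + 6\right) = 4 + \left(6 + 2 i \sqrt{2}\right) = 10 + 2 i \sqrt{2} \approx 10.0 + 2.8284 i$)
$T{\left(H \right)} = 6$ ($T{\left(H \right)} = 6 \cdot 1 = 6$)
$T^{2}{\left(S \right)} = 6^{2} = 36$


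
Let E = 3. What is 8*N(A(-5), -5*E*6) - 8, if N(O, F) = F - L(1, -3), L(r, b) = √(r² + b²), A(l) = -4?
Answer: -728 - 8*√10 ≈ -753.30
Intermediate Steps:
L(r, b) = √(b² + r²)
N(O, F) = F - √10 (N(O, F) = F - √((-3)² + 1²) = F - √(9 + 1) = F - √10)
8*N(A(-5), -5*E*6) - 8 = 8*(-5*3*6 - √10) - 8 = 8*(-15*6 - √10) - 8 = 8*(-90 - √10) - 8 = (-720 - 8*√10) - 8 = -728 - 8*√10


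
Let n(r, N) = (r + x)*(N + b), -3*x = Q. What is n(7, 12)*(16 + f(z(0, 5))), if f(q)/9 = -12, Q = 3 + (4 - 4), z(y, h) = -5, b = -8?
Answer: -2208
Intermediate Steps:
Q = 3 (Q = 3 + 0 = 3)
f(q) = -108 (f(q) = 9*(-12) = -108)
x = -1 (x = -⅓*3 = -1)
n(r, N) = (-1 + r)*(-8 + N) (n(r, N) = (r - 1)*(N - 8) = (-1 + r)*(-8 + N))
n(7, 12)*(16 + f(z(0, 5))) = (8 - 1*12 - 8*7 + 12*7)*(16 - 108) = (8 - 12 - 56 + 84)*(-92) = 24*(-92) = -2208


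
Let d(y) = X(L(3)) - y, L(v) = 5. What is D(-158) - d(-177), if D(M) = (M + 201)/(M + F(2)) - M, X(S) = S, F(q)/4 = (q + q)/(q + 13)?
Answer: -57141/2354 ≈ -24.274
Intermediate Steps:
F(q) = 8*q/(13 + q) (F(q) = 4*((q + q)/(q + 13)) = 4*((2*q)/(13 + q)) = 4*(2*q/(13 + q)) = 8*q/(13 + q))
d(y) = 5 - y
D(M) = -M + (201 + M)/(16/15 + M) (D(M) = (M + 201)/(M + 8*2/(13 + 2)) - M = (201 + M)/(M + 8*2/15) - M = (201 + M)/(M + 8*2*(1/15)) - M = (201 + M)/(M + 16/15) - M = (201 + M)/(16/15 + M) - M = -M + (201 + M)/(16/15 + M))
D(-158) - d(-177) = (3015 - 1*(-158) - 15*(-158)²)/(16 + 15*(-158)) - (5 - 1*(-177)) = (3015 + 158 - 15*24964)/(16 - 2370) - (5 + 177) = (3015 + 158 - 374460)/(-2354) - 1*182 = -1/2354*(-371287) - 182 = 371287/2354 - 182 = -57141/2354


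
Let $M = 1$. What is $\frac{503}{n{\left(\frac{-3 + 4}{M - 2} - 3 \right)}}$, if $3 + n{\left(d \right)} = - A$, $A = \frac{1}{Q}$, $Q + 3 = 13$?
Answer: $- \frac{5030}{31} \approx -162.26$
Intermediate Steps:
$Q = 10$ ($Q = -3 + 13 = 10$)
$A = \frac{1}{10} \approx 0.1$
$n{\left(d \right)} = - \frac{31}{10}$ ($n{\left(d \right)} = -3 - \frac{1}{10} = - \frac{31}{10}$)
$\frac{503}{n{\left(\frac{-3 + 4}{M - 2} - 3 \right)}} = \frac{503}{- \frac{31}{10}} = 503 \left(- \frac{10}{31}\right) = - \frac{5030}{31}$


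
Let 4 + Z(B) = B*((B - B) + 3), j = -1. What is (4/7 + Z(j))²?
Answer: 2025/49 ≈ 41.327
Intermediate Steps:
Z(B) = -4 + 3*B (Z(B) = -4 + B*((B - B) + 3) = -4 + B*(0 + 3) = -4 + B*3 = -4 + 3*B)
(4/7 + Z(j))² = (4/7 + (-4 + 3*(-1)))² = (4*(⅐) + (-4 - 3))² = (4/7 - 7)² = (-45/7)² = 2025/49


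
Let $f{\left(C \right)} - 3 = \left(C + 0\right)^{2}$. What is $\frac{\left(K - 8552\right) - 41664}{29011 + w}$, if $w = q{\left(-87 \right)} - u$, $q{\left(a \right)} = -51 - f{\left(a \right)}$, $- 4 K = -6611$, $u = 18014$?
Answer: $- \frac{194253}{13496} \approx -14.393$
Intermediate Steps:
$K = \frac{6611}{4}$ ($K = \left(- \frac{1}{4}\right) \left(-6611\right) = \frac{6611}{4} \approx 1652.8$)
$f{\left(C \right)} = 3 + C^{2}$ ($f{\left(C \right)} = 3 + \left(C + 0\right)^{2} = 3 + C^{2}$)
$q{\left(a \right)} = -54 - a^{2}$ ($q{\left(a \right)} = -51 - \left(3 + a^{2}\right) = -54 - a^{2}$)
$w = -25637$ ($w = \left(-54 - \left(-87\right)^{2}\right) - 18014 = \left(-54 - 7569\right) - 18014 = -7623 - 18014 = -25637$)
$\frac{\left(K - 8552\right) - 41664}{29011 + w} = \frac{\left(\frac{6611}{4} - 8552\right) - 41664}{29011 - 25637} = \frac{\left(\frac{6611}{4} - 8552\right) - 41664}{3374} = \left(- \frac{27597}{4} - 41664\right) \frac{1}{3374} = \left(- \frac{194253}{4}\right) \frac{1}{3374} = - \frac{194253}{13496}$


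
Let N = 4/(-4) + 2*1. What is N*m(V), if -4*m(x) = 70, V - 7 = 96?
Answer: -35/2 ≈ -17.500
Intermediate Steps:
V = 103 (V = 7 + 96 = 103)
N = 1 (N = 4*(-¼) + 2 = -1 + 2 = 1)
m(x) = -35/2 (m(x) = -¼*70 = -35/2)
N*m(V) = 1*(-35/2) = -35/2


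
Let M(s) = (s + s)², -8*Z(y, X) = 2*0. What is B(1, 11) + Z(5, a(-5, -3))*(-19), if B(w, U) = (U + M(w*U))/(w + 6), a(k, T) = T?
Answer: 495/7 ≈ 70.714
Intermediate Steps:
Z(y, X) = 0 (Z(y, X) = -0/4 = -⅛*0 = 0)
M(s) = 4*s² (M(s) = (2*s)² = 4*s²)
B(w, U) = (U + 4*U²*w²)/(6 + w) (B(w, U) = (U + 4*(w*U)²)/(w + 6) = (U + 4*(U*w)²)/(6 + w) = (U + 4*(U²*w²))/(6 + w) = (U + 4*U²*w²)/(6 + w))
B(1, 11) + Z(5, a(-5, -3))*(-19) = 11*(1 + 4*11*1²)/(6 + 1) + 0*(-19) = 11*(1 + 4*11*1)/7 + 0 = 11*(⅐)*(1 + 44) + 0 = 11*(⅐)*45 + 0 = 495/7 + 0 = 495/7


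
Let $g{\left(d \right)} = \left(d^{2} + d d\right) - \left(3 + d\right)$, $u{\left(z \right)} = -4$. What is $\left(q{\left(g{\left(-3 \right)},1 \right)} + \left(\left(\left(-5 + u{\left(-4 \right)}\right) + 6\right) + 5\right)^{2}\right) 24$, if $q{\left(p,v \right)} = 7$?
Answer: $264$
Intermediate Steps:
$g{\left(d \right)} = -3 - d + 2 d^{2}$ ($g{\left(d \right)} = \left(d^{2} + d^{2}\right) - \left(3 + d\right) = 2 d^{2} - \left(3 + d\right) = -3 - d + 2 d^{2}$)
$\left(q{\left(g{\left(-3 \right)},1 \right)} + \left(\left(\left(-5 + u{\left(-4 \right)}\right) + 6\right) + 5\right)^{2}\right) 24 = \left(7 + \left(\left(\left(-5 - 4\right) + 6\right) + 5\right)^{2}\right) 24 = \left(7 + \left(\left(-9 + 6\right) + 5\right)^{2}\right) 24 = \left(7 + \left(-3 + 5\right)^{2}\right) 24 = \left(7 + 2^{2}\right) 24 = \left(7 + 4\right) 24 = 11 \cdot 24 = 264$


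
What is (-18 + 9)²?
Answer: 81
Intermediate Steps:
(-18 + 9)² = (-9)² = 81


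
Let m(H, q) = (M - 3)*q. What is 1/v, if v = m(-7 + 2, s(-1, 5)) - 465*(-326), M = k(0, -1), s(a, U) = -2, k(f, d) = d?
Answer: 1/151598 ≈ 6.5964e-6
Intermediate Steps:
M = -1
m(H, q) = -4*q (m(H, q) = (-1 - 3)*q = -4*q)
v = 151598 (v = -4*(-2) - 465*(-326) = 8 + 151590 = 151598)
1/v = 1/151598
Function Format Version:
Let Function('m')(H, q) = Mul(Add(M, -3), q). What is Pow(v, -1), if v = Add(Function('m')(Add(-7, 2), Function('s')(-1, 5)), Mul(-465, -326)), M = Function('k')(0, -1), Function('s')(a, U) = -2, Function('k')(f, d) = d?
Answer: Rational(1, 151598) ≈ 6.5964e-6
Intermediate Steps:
M = -1
Function('m')(H, q) = Mul(-4, q) (Function('m')(H, q) = Mul(Add(-1, -3), q) = Mul(-4, q))
v = 151598 (v = Add(Mul(-4, -2), Mul(-465, -326)) = Add(8, 151590) = 151598)
Pow(v, -1) = Pow(151598, -1) = Rational(1, 151598)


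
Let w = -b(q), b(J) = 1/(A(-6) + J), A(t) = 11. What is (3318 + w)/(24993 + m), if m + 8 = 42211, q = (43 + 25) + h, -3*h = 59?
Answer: 590601/11960888 ≈ 0.049378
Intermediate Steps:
h = -59/3 (h = -⅓*59 = -59/3 ≈ -19.667)
q = 145/3 (q = (43 + 25) - 59/3 = 68 - 59/3 = 145/3 ≈ 48.333)
m = 42203 (m = -8 + 42211 = 42203)
b(J) = 1/(11 + J)
w = -3/178 (w = -1/(11 + 145/3) = -1/178/3 = -1*3/178 = -3/178 ≈ -0.016854)
(3318 + w)/(24993 + m) = (3318 - 3/178)/(24993 + 42203) = (590601/178)/67196 = (590601/178)*(1/67196) = 590601/11960888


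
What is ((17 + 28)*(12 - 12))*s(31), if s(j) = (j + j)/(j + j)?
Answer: 0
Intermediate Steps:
s(j) = 1 (s(j) = (2*j)/((2*j)) = (2*j)*(1/(2*j)) = 1)
((17 + 28)*(12 - 12))*s(31) = ((17 + 28)*(12 - 12))*1 = (45*0)*1 = 0*1 = 0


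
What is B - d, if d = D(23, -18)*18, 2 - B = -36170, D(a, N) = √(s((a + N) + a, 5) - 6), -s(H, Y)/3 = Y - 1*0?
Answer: 36172 - 18*I*√21 ≈ 36172.0 - 82.486*I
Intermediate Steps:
s(H, Y) = -3*Y (s(H, Y) = -3*(Y - 1*0) = -3*(Y + 0) = -3*Y)
D(a, N) = I*√21 (D(a, N) = √(-3*5 - 6) = √(-15 - 6) = √(-21) = I*√21)
B = 36172 (B = 2 - 1*(-36170) = 2 + 36170 = 36172)
d = 18*I*√21 (d = (I*√21)*18 = 18*I*√21 ≈ 82.486*I)
B - d = 36172 - 18*I*√21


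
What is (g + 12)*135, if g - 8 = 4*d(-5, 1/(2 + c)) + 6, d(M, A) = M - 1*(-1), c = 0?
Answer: 1350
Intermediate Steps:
d(M, A) = 1 + M (d(M, A) = M + 1 = 1 + M)
g = -2 (g = 8 + (4*(1 - 5) + 6) = 8 + (4*(-4) + 6) = 8 + (-16 + 6) = 8 - 10 = -2)
(g + 12)*135 = (-2 + 12)*135 = 10*135 = 1350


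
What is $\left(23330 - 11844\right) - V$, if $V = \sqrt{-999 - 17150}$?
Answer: $11486 - i \sqrt{18149} \approx 11486.0 - 134.72 i$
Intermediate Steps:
$V = i \sqrt{18149}$ ($V = \sqrt{-18149} = i \sqrt{18149} \approx 134.72 i$)
$\left(23330 - 11844\right) - V = \left(23330 - 11844\right) - i \sqrt{18149} = 11486 - i \sqrt{18149}$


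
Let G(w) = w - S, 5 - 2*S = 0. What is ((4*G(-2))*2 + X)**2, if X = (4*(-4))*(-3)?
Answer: 144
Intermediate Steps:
S = 5/2 (S = 5/2 - 1/2*0 = 5/2 + 0 = 5/2 ≈ 2.5000)
G(w) = -5/2 + w (G(w) = w - 1*5/2 = w - 5/2 = -5/2 + w)
X = 48 (X = -16*(-3) = 48)
((4*G(-2))*2 + X)**2 = ((4*(-5/2 - 2))*2 + 48)**2 = ((4*(-9/2))*2 + 48)**2 = (-18*2 + 48)**2 = (-36 + 48)**2 = 12**2 = 144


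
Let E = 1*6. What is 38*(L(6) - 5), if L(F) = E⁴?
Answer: 49058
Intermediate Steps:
E = 6
L(F) = 1296 (L(F) = 6⁴ = 1296)
38*(L(6) - 5) = 38*(1296 - 5) = 38*1291 = 49058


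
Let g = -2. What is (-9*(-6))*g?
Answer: -108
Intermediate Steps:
(-9*(-6))*g = -9*(-6)*(-2) = 54*(-2) = -108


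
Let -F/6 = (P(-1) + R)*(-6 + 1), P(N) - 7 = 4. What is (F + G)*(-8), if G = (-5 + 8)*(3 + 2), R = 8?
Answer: -4680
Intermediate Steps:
P(N) = 11 (P(N) = 7 + 4 = 11)
G = 15 (G = 3*5 = 15)
F = 570 (F = -6*(11 + 8)*(-6 + 1) = -114*(-5) = -6*(-95) = 570)
(F + G)*(-8) = (570 + 15)*(-8) = 585*(-8) = -4680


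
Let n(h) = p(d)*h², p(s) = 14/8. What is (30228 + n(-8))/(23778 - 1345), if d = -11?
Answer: 30340/22433 ≈ 1.3525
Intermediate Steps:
p(s) = 7/4 (p(s) = 14*(⅛) = 7/4)
n(h) = 7*h²/4
(30228 + n(-8))/(23778 - 1345) = (30228 + (7/4)*(-8)²)/(23778 - 1345) = (30228 + (7/4)*64)/22433 = (30228 + 112)*(1/22433) = 30340*(1/22433) = 30340/22433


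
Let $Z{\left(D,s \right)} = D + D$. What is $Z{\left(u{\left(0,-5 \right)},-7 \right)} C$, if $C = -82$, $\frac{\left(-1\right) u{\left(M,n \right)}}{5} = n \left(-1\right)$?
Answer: $4100$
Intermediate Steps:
$u{\left(M,n \right)} = 5 n$ ($u{\left(M,n \right)} = - 5 n \left(-1\right) = - 5 \left(- n\right) = 5 n$)
$Z{\left(D,s \right)} = 2 D$
$Z{\left(u{\left(0,-5 \right)},-7 \right)} C = 2 \cdot 5 \left(-5\right) \left(-82\right) = 2 \left(-25\right) \left(-82\right) = \left(-50\right) \left(-82\right) = 4100$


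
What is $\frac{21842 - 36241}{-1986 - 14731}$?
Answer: $\frac{14399}{16717} \approx 0.86134$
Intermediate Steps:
$\frac{21842 - 36241}{-1986 - 14731} = - \frac{14399}{-16717} = \left(-14399\right) \left(- \frac{1}{16717}\right) = \frac{14399}{16717}$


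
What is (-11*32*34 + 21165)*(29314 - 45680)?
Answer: -150518102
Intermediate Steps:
(-11*32*34 + 21165)*(29314 - 45680) = (-352*34 + 21165)*(-16366) = (-11968 + 21165)*(-16366) = 9197*(-16366) = -150518102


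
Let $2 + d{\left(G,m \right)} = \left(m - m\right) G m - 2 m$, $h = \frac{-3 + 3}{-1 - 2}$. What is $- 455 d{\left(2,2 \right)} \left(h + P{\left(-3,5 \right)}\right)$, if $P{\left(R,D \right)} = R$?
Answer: $-8190$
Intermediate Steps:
$h = 0$ ($h = \frac{0}{-3} = 0 \left(- \frac{1}{3}\right) = 0$)
$d{\left(G,m \right)} = -2 - 2 m$ ($d{\left(G,m \right)} = -2 + \left(\left(m - m\right) G m - 2 m\right) = -2 + \left(0 G m - 2 m\right) = -2 + \left(0 m - 2 m\right) = -2 + \left(0 - 2 m\right) = -2 - 2 m$)
$- 455 d{\left(2,2 \right)} \left(h + P{\left(-3,5 \right)}\right) = - 455 \left(-2 - 4\right) \left(0 - 3\right) = - 455 \left(-2 - 4\right) \left(-3\right) = - 455 \left(\left(-6\right) \left(-3\right)\right) = \left(-455\right) 18 = -8190$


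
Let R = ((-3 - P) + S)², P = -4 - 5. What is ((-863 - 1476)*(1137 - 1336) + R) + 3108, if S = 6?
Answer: 468713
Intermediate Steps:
P = -9
R = 144 (R = ((-3 - 1*(-9)) + 6)² = ((-3 + 9) + 6)² = (6 + 6)² = 12² = 144)
((-863 - 1476)*(1137 - 1336) + R) + 3108 = ((-863 - 1476)*(1137 - 1336) + 144) + 3108 = (-2339*(-199) + 144) + 3108 = (465461 + 144) + 3108 = 465605 + 3108 = 468713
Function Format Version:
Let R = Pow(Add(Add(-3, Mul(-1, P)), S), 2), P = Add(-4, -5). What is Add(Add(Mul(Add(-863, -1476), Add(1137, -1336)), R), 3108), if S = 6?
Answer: 468713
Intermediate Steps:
P = -9
R = 144 (R = Pow(Add(Add(-3, Mul(-1, -9)), 6), 2) = Pow(Add(Add(-3, 9), 6), 2) = Pow(Add(6, 6), 2) = Pow(12, 2) = 144)
Add(Add(Mul(Add(-863, -1476), Add(1137, -1336)), R), 3108) = Add(Add(Mul(Add(-863, -1476), Add(1137, -1336)), 144), 3108) = Add(Add(Mul(-2339, -199), 144), 3108) = Add(Add(465461, 144), 3108) = Add(465605, 3108) = 468713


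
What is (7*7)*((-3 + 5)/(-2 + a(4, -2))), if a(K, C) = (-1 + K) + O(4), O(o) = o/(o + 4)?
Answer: 196/3 ≈ 65.333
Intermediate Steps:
O(o) = o/(4 + o)
a(K, C) = -½ + K (a(K, C) = (-1 + K) + 4/(4 + 4) = (-1 + K) + 4/8 = (-1 + K) + 4*(⅛) = (-1 + K) + ½ = -½ + K)
(7*7)*((-3 + 5)/(-2 + a(4, -2))) = (7*7)*((-3 + 5)/(-2 + (-½ + 4))) = 49*(2/(-2 + 7/2)) = 49*(2/(3/2)) = 49*(2*(⅔)) = 49*(4/3) = 196/3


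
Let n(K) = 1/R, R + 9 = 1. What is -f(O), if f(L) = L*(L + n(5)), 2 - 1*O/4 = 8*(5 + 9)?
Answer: -193655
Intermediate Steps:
R = -8 (R = -9 + 1 = -8)
O = -440 (O = 8 - 32*(5 + 9) = 8 - 32*14 = 8 - 4*112 = 8 - 448 = -440)
n(K) = -1/8 (n(K) = 1/(-8) = -1/8)
f(L) = L*(-1/8 + L) (f(L) = L*(L - 1/8) = L*(-1/8 + L))
-f(O) = -(-440)*(-1/8 - 440) = -(-440)*(-3521)/8 = -1*193655 = -193655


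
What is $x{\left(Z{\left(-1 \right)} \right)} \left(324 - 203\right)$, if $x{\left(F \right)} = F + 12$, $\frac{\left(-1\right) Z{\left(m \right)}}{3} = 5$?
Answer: $-363$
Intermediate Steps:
$Z{\left(m \right)} = -15$ ($Z{\left(m \right)} = \left(-3\right) 5 = -15$)
$x{\left(F \right)} = 12 + F$
$x{\left(Z{\left(-1 \right)} \right)} \left(324 - 203\right) = \left(12 - 15\right) \left(324 - 203\right) = \left(-3\right) 121 = -363$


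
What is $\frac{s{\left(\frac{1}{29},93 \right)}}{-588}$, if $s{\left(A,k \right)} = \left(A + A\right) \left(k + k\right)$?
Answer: $- \frac{31}{1421} \approx -0.021816$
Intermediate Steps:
$s{\left(A,k \right)} = 4 A k$ ($s{\left(A,k \right)} = 2 A 2 k = 4 A k$)
$\frac{s{\left(\frac{1}{29},93 \right)}}{-588} = \frac{4 \cdot \frac{1}{29} \cdot 93}{-588} = 4 \cdot \frac{1}{29} \cdot 93 \left(- \frac{1}{588}\right) = \frac{372}{29} \left(- \frac{1}{588}\right) = - \frac{31}{1421}$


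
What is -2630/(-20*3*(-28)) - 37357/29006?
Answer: -6952277/2436504 ≈ -2.8534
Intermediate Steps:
-2630/(-20*3*(-28)) - 37357/29006 = -2630/((-60*(-28))) - 37357*1/29006 = -2630/1680 - 37357/29006 = -2630*1/1680 - 37357/29006 = -263/168 - 37357/29006 = -6952277/2436504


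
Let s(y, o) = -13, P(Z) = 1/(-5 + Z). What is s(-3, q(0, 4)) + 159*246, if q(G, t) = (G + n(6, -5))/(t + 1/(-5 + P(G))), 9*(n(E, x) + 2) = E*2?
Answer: 39101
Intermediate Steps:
n(E, x) = -2 + 2*E/9 (n(E, x) = -2 + (E*2)/9 = -2 + (2*E)/9 = -2 + 2*E/9)
q(G, t) = (-2/3 + G)/(t + 1/(-5 + 1/(-5 + G))) (q(G, t) = (G + (-2 + (2/9)*6))/(t + 1/(-5 + 1/(-5 + G))) = (G + (-2 + 4/3))/(t + 1/(-5 + 1/(-5 + G))) = (G - 2/3)/(t + 1/(-5 + 1/(-5 + G))) = (-2/3 + G)/(t + 1/(-5 + 1/(-5 + G))))
s(-3, q(0, 4)) + 159*246 = -13 + 159*246 = -13 + 39114 = 39101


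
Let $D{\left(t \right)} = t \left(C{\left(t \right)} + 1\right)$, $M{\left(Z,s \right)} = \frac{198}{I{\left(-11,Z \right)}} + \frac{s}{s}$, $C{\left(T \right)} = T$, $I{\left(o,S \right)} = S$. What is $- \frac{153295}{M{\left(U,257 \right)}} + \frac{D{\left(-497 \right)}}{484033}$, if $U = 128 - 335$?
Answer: $- \frac{1706596044393}{484033} \approx -3.5258 \cdot 10^{6}$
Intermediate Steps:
$U = -207$
$M{\left(Z,s \right)} = 1 + \frac{198}{Z}$ ($M{\left(Z,s \right)} = \frac{198}{Z} + \frac{s}{s} = \frac{198}{Z} + 1 = 1 + \frac{198}{Z}$)
$D{\left(t \right)} = t \left(1 + t\right)$ ($D{\left(t \right)} = t \left(t + 1\right) = t \left(1 + t\right)$)
$- \frac{153295}{M{\left(U,257 \right)}} + \frac{D{\left(-497 \right)}}{484033} = - \frac{153295}{\frac{1}{-207} \left(198 - 207\right)} + \frac{\left(-497\right) \left(1 - 497\right)}{484033} = - \frac{153295}{\left(- \frac{1}{207}\right) \left(-9\right)} + \left(-497\right) \left(-496\right) \frac{1}{484033} = - 153295 \frac{1}{\frac{1}{23}} + 246512 \cdot \frac{1}{484033} = \left(-153295\right) 23 + \frac{246512}{484033} = -3525785 + \frac{246512}{484033} = - \frac{1706596044393}{484033}$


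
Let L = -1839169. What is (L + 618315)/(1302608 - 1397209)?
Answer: 1220854/94601 ≈ 12.905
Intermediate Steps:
(L + 618315)/(1302608 - 1397209) = (-1839169 + 618315)/(1302608 - 1397209) = -1220854/(-94601) = -1220854*(-1/94601) = 1220854/94601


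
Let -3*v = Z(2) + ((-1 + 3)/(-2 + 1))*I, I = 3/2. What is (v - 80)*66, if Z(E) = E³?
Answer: -5390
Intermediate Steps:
I = 3/2 (I = 3*(½) = 3/2 ≈ 1.5000)
v = -5/3 (v = -(2³ + ((-1 + 3)/(-2 + 1))*(3/2))/3 = -(8 + (2/(-1))*(3/2))/3 = -(8 + (2*(-1))*(3/2))/3 = -(8 - 2*3/2)/3 = -(8 - 3)/3 = -⅓*5 = -5/3 ≈ -1.6667)
(v - 80)*66 = (-5/3 - 80)*66 = -245/3*66 = -5390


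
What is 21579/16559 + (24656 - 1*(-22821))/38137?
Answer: 1609129966/631510583 ≈ 2.5481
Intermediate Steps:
21579/16559 + (24656 - 1*(-22821))/38137 = 21579*(1/16559) + (24656 + 22821)*(1/38137) = 21579/16559 + 47477*(1/38137) = 21579/16559 + 47477/38137 = 1609129966/631510583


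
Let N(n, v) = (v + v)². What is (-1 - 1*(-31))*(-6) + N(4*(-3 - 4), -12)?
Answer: 396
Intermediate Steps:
N(n, v) = 4*v² (N(n, v) = (2*v)² = 4*v²)
(-1 - 1*(-31))*(-6) + N(4*(-3 - 4), -12) = (-1 - 1*(-31))*(-6) + 4*(-12)² = (-1 + 31)*(-6) + 4*144 = 30*(-6) + 576 = -180 + 576 = 396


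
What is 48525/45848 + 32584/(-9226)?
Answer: -523109791/211496824 ≈ -2.4734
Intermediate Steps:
48525/45848 + 32584/(-9226) = 48525*(1/45848) + 32584*(-1/9226) = 48525/45848 - 16292/4613 = -523109791/211496824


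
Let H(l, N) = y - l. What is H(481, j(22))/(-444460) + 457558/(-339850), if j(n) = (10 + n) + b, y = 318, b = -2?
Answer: -20331083313/15104973100 ≈ -1.3460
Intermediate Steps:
j(n) = 8 + n (j(n) = (10 + n) - 2 = 8 + n)
H(l, N) = 318 - l
H(481, j(22))/(-444460) + 457558/(-339850) = (318 - 1*481)/(-444460) + 457558/(-339850) = (318 - 481)*(-1/444460) + 457558*(-1/339850) = -163*(-1/444460) - 228779/169925 = 163/444460 - 228779/169925 = -20331083313/15104973100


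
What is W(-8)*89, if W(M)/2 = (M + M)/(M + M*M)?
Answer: -356/7 ≈ -50.857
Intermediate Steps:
W(M) = 4*M/(M + M²) (W(M) = 2*((M + M)/(M + M*M)) = 2*((2*M)/(M + M²)) = 2*(2*M/(M + M²)) = 4*M/(M + M²))
W(-8)*89 = (4/(1 - 8))*89 = (4/(-7))*89 = (4*(-⅐))*89 = -4/7*89 = -356/7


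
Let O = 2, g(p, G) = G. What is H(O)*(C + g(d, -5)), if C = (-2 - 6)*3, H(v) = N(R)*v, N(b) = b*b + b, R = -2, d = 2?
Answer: -116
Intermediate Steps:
N(b) = b + b**2 (N(b) = b**2 + b = b + b**2)
H(v) = 2*v (H(v) = (-2*(1 - 2))*v = (-2*(-1))*v = 2*v)
C = -24 (C = -8*3 = -24)
H(O)*(C + g(d, -5)) = (2*2)*(-24 - 5) = 4*(-29) = -116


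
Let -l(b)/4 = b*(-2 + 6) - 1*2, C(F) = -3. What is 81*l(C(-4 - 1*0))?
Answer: 4536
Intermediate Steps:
l(b) = 8 - 16*b (l(b) = -4*(b*(-2 + 6) - 1*2) = -4*(b*4 - 2) = -4*(4*b - 2) = -4*(-2 + 4*b) = 8 - 16*b)
81*l(C(-4 - 1*0)) = 81*(8 - 16*(-3)) = 81*(8 + 48) = 81*56 = 4536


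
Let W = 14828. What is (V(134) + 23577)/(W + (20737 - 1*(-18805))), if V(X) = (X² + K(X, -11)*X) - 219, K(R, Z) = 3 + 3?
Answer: 21059/27185 ≈ 0.77466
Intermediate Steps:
K(R, Z) = 6
V(X) = -219 + X² + 6*X (V(X) = (X² + 6*X) - 219 = -219 + X² + 6*X)
(V(134) + 23577)/(W + (20737 - 1*(-18805))) = ((-219 + 134² + 6*134) + 23577)/(14828 + (20737 - 1*(-18805))) = ((-219 + 17956 + 804) + 23577)/(14828 + (20737 + 18805)) = (18541 + 23577)/(14828 + 39542) = 42118/54370 = 42118*(1/54370) = 21059/27185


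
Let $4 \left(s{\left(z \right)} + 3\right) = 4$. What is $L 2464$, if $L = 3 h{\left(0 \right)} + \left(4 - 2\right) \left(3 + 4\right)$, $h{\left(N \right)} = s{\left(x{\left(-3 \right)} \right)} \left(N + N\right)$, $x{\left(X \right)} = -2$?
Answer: $34496$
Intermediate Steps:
$s{\left(z \right)} = -2$ ($s{\left(z \right)} = -3 + \frac{1}{4} \cdot 4 = -3 + 1 = -2$)
$h{\left(N \right)} = - 4 N$ ($h{\left(N \right)} = - 2 \left(N + N\right) = - 2 \cdot 2 N = - 4 N$)
$L = 14$ ($L = 3 \left(\left(-4\right) 0\right) + \left(4 - 2\right) \left(3 + 4\right) = 3 \cdot 0 + 2 \cdot 7 = 0 + 14 = 14$)
$L 2464 = 14 \cdot 2464 = 34496$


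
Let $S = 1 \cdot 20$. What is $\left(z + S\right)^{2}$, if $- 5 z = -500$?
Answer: $14400$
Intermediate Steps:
$z = 100$ ($z = \left(- \frac{1}{5}\right) \left(-500\right) = 100$)
$S = 20$
$\left(z + S\right)^{2} = \left(100 + 20\right)^{2} = 120^{2} = 14400$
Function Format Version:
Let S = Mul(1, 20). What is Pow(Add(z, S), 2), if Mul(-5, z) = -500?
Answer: 14400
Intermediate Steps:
z = 100 (z = Mul(Rational(-1, 5), -500) = 100)
S = 20
Pow(Add(z, S), 2) = Pow(Add(100, 20), 2) = Pow(120, 2) = 14400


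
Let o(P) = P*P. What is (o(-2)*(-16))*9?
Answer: -576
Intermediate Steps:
o(P) = P**2
(o(-2)*(-16))*9 = ((-2)**2*(-16))*9 = (4*(-16))*9 = -64*9 = -576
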